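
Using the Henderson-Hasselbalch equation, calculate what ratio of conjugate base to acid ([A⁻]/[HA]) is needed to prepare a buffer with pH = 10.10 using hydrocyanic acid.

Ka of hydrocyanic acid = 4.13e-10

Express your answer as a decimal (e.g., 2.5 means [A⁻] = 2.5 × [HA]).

pKa = -log(4.13e-10) = 9.3840. pH = pKa + log([A⁻]/[HA]), so log([A⁻]/[HA]) = pH − pKa = 10.10 − 9.3840 = 0.7160. [A⁻]/[HA] = 10^(0.7160) = 5.20

[A⁻]/[HA] = 5.20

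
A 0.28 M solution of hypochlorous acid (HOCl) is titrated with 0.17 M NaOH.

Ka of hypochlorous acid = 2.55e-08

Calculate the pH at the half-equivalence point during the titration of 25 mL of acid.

At half-equivalence [HA] = [A⁻], so Henderson-Hasselbalch gives pH = pKa = -log(2.55e-08) = 7.59.

pH = pKa = 7.59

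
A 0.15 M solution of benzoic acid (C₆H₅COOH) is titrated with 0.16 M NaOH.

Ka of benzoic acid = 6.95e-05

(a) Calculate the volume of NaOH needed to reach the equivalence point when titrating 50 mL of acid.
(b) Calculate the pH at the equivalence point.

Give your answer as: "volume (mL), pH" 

moles acid = 0.15 × 50/1000 = 0.0075 mol; V_base = moles/0.16 × 1000 = 46.9 mL. At equivalence only the conjugate base is present: [A⁻] = 0.0075/0.097 = 7.7419e-02 M. Kb = Kw/Ka = 1.44e-10; [OH⁻] = √(Kb × [A⁻]) = 3.3376e-06; pOH = 5.48; pH = 14 - pOH = 8.52.

V = 46.9 mL, pH = 8.52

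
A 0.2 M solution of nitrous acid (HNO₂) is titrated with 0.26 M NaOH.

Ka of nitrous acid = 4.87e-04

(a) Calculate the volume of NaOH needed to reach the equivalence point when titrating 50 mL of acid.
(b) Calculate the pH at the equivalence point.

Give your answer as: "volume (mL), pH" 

moles acid = 0.2 × 50/1000 = 0.01 mol; V_base = moles/0.26 × 1000 = 38.5 mL. At equivalence only the conjugate base is present: [A⁻] = 0.01/0.088 = 1.1304e-01 M. Kb = Kw/Ka = 2.05e-11; [OH⁻] = √(Kb × [A⁻]) = 1.5236e-06; pOH = 5.82; pH = 14 - pOH = 8.18.

V = 38.5 mL, pH = 8.18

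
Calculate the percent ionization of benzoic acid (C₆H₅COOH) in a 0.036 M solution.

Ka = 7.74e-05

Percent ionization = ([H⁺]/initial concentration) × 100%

Using Ka equilibrium: x² + Ka×x - Ka×C = 0. Solving: [H⁺] = 1.6310e-03. Percent = (1.6310e-03/0.036) × 100

Percent ionization = 4.53%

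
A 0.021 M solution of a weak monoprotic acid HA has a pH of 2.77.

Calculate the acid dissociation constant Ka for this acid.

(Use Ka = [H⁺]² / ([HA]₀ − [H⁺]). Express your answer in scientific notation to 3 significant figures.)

[H⁺] = 10^(−pH) = 10^(−2.77) = 1.698e-03 M. For HA ⇌ H⁺ + A⁻, Ka = [H⁺][A⁻]/[HA] = [H⁺]² / ([HA]₀ − [H⁺]) = (1.698e-03)² / (0.021 − 1.698e-03) = 1.49e-04.

K_a = 1.49e-04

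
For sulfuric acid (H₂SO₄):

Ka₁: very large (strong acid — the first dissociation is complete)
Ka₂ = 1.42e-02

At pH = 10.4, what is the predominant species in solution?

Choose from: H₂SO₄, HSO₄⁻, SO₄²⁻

The first dissociation is complete, so H₂SO₄ itself is never the predominant species in water; pKa₂ = -log(1.42e-02) = 1.85. For a polyprotic acid the predominant species crosses at each pKa: below pKa_n the protonated form dominates, above it the deprotonated form does. At pH = 10.4, the predominant species is SO₄²⁻.

SO₄²⁻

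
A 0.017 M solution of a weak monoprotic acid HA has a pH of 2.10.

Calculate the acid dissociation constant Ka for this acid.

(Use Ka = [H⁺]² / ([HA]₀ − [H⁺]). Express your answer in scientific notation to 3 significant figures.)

[H⁺] = 10^(−pH) = 10^(−2.10) = 7.943e-03 M. For HA ⇌ H⁺ + A⁻, Ka = [H⁺][A⁻]/[HA] = [H⁺]² / ([HA]₀ − [H⁺]) = (7.943e-03)² / (0.017 − 7.943e-03) = 6.97e-03.

K_a = 6.97e-03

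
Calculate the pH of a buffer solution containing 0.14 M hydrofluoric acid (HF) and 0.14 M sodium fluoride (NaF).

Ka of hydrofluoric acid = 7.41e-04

pKa = -log(7.41e-04) = 3.13. pH = pKa + log([A⁻]/[HA]) = 3.13 + log(0.14/0.14)

pH = 3.13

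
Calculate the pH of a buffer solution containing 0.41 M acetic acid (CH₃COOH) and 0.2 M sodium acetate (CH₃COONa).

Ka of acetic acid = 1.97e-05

pKa = -log(1.97e-05) = 4.71. pH = pKa + log([A⁻]/[HA]) = 4.71 + log(0.2/0.41)

pH = 4.39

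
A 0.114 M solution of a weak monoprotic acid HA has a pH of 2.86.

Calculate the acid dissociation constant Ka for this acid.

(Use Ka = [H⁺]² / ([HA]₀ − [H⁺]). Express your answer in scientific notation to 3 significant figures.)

[H⁺] = 10^(−pH) = 10^(−2.86) = 1.380e-03 M. For HA ⇌ H⁺ + A⁻, Ka = [H⁺][A⁻]/[HA] = [H⁺]² / ([HA]₀ − [H⁺]) = (1.380e-03)² / (0.114 − 1.380e-03) = 1.69e-05.

K_a = 1.69e-05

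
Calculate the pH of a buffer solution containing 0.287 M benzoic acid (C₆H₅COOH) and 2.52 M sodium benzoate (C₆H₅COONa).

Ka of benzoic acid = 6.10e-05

pKa = -log(6.10e-05) = 4.21. pH = pKa + log([A⁻]/[HA]) = 4.21 + log(2.52/0.287)

pH = 5.16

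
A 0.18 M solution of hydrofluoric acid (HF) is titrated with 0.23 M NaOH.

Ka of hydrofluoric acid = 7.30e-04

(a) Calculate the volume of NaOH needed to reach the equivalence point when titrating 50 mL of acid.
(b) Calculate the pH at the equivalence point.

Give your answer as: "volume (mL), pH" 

moles acid = 0.18 × 50/1000 = 0.009 mol; V_base = moles/0.23 × 1000 = 39.1 mL. At equivalence only the conjugate base is present: [A⁻] = 0.009/0.089 = 1.0098e-01 M. Kb = Kw/Ka = 1.37e-11; [OH⁻] = √(Kb × [A⁻]) = 1.1761e-06; pOH = 5.93; pH = 14 - pOH = 8.07.

V = 39.1 mL, pH = 8.07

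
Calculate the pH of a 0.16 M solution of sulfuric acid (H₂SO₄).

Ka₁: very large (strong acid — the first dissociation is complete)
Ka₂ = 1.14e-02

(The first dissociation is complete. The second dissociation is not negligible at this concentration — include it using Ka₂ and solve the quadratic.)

First dissociation is complete: [H⁺]₀ = [HSO₄⁻]₀ = C = 0.16 M. Second dissociation HSO₄⁻ ⇌ H⁺ + SO₄²⁻: let x = [SO₄²⁻]. Ka₂ = (C + x)·x / (C − x) = 1.14e-02 → x² + (C + Ka₂)·x − Ka₂·C = 0 → x² + 0.17140·x − 1.824e-03 = 0. x = (−0.17140 + √(0.17140² + 4 × 1.824e-03)) / 2 = 1.0052e-02 M. [H⁺] = C + x = 0.16 + 1.0052e-02 = 1.7005e-01 M. pH = -log(1.7005e-01) = 0.77.

pH = 0.77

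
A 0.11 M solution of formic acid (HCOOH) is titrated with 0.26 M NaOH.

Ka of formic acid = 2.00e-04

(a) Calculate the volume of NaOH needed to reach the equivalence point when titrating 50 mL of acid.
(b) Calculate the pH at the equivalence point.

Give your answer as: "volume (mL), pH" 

moles acid = 0.11 × 50/1000 = 0.0055 mol; V_base = moles/0.26 × 1000 = 21.2 mL. At equivalence only the conjugate base is present: [A⁻] = 0.0055/0.071 = 7.7297e-02 M. Kb = Kw/Ka = 5.00e-11; [OH⁻] = √(Kb × [A⁻]) = 1.9659e-06; pOH = 5.71; pH = 14 - pOH = 8.29.

V = 21.2 mL, pH = 8.29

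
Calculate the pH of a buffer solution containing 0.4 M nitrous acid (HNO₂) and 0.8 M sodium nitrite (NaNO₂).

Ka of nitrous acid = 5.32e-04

pKa = -log(5.32e-04) = 3.27. pH = pKa + log([A⁻]/[HA]) = 3.27 + log(0.8/0.4)

pH = 3.58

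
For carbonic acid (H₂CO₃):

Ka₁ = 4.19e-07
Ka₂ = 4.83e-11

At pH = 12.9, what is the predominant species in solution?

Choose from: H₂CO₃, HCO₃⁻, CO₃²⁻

pKa₁ = 6.38, pKa₂ = 10.32. For a polyprotic acid the predominant species crosses at each pKa: below pKa_n the protonated form dominates, above it the deprotonated form does. At pH = 12.9, the predominant species is CO₃²⁻.

CO₃²⁻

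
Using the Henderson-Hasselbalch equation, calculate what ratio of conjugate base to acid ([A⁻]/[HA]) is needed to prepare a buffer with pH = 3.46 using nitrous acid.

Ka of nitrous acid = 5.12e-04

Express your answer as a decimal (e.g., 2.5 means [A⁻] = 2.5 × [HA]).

pKa = -log(5.12e-04) = 3.2907. pH = pKa + log([A⁻]/[HA]), so log([A⁻]/[HA]) = pH − pKa = 3.46 − 3.2907 = 0.1693. [A⁻]/[HA] = 10^(0.1693) = 1.48

[A⁻]/[HA] = 1.48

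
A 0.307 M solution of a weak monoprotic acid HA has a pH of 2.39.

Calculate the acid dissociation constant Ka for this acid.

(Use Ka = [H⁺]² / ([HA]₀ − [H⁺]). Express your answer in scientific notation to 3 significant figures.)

[H⁺] = 10^(−pH) = 10^(−2.39) = 4.074e-03 M. For HA ⇌ H⁺ + A⁻, Ka = [H⁺][A⁻]/[HA] = [H⁺]² / ([HA]₀ − [H⁺]) = (4.074e-03)² / (0.307 − 4.074e-03) = 5.48e-05.

K_a = 5.48e-05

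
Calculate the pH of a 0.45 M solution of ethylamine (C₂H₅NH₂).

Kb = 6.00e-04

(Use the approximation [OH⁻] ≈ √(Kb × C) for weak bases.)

[OH⁻] = √(Kb × C) = √(6.00e-04 × 0.45) = 1.6432e-02. pOH = 1.78, pH = 14 - pOH

pH = 12.22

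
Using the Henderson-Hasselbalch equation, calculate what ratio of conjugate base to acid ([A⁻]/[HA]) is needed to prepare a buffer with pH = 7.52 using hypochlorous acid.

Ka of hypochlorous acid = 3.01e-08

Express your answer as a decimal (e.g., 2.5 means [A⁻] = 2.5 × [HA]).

pKa = -log(3.01e-08) = 7.5214. pH = pKa + log([A⁻]/[HA]), so log([A⁻]/[HA]) = pH − pKa = 7.52 − 7.5214 = -0.0014. [A⁻]/[HA] = 10^(-0.0014) = 0.997

[A⁻]/[HA] = 0.997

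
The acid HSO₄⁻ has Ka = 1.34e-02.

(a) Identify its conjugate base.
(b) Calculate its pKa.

(a) The conjugate base is formed by removing one H⁺ from HSO₄⁻, giving SO₄²⁻. (b) pKa = -log(Ka) = -log(1.34e-02) = 1.87.

Conjugate base: SO₄²⁻; pK_a = 1.87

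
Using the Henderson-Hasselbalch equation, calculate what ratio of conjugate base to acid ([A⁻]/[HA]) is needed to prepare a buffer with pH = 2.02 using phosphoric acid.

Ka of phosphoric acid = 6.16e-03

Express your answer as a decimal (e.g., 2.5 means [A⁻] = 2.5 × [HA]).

pKa = -log(6.16e-03) = 2.2104. pH = pKa + log([A⁻]/[HA]), so log([A⁻]/[HA]) = pH − pKa = 2.02 − 2.2104 = -0.1904. [A⁻]/[HA] = 10^(-0.1904) = 0.645

[A⁻]/[HA] = 0.645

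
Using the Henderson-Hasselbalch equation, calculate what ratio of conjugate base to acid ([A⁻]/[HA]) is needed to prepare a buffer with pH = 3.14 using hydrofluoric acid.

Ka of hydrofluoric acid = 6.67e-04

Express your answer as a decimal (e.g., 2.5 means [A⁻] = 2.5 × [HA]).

pKa = -log(6.67e-04) = 3.1759. pH = pKa + log([A⁻]/[HA]), so log([A⁻]/[HA]) = pH − pKa = 3.14 − 3.1759 = -0.0359. [A⁻]/[HA] = 10^(-0.0359) = 0.921

[A⁻]/[HA] = 0.921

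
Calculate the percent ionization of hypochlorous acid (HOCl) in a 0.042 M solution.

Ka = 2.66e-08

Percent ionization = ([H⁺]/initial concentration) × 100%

Using Ka equilibrium: x² + Ka×x - Ka×C = 0. Solving: [H⁺] = 3.3411e-05. Percent = (3.3411e-05/0.042) × 100

Percent ionization = 0.0796%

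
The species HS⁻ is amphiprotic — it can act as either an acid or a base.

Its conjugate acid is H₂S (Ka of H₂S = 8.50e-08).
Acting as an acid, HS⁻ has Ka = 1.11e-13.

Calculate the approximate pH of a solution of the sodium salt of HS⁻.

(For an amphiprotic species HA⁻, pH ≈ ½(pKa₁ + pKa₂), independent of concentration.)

pKa₁ = -log(8.50e-08) = 7.07; pKa₂ = -log(1.11e-13) = 12.95. For an amphiprotic species, pH ≈ ½(pKa₁ + pKa₂) = ½(7.07 + 12.95) = 10.01.

pH = 10.01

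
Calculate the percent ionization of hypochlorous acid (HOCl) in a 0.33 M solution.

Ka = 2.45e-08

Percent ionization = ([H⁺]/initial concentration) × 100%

Using Ka equilibrium: x² + Ka×x - Ka×C = 0. Solving: [H⁺] = 8.9904e-05. Percent = (8.9904e-05/0.33) × 100

Percent ionization = 0.0272%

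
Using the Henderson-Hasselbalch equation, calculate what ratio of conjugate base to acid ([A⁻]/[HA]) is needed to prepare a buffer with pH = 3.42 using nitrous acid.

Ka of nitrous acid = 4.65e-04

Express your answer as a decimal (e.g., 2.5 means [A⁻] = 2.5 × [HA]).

pKa = -log(4.65e-04) = 3.3325. pH = pKa + log([A⁻]/[HA]), so log([A⁻]/[HA]) = pH − pKa = 3.42 − 3.3325 = 0.0875. [A⁻]/[HA] = 10^(0.0875) = 1.22

[A⁻]/[HA] = 1.22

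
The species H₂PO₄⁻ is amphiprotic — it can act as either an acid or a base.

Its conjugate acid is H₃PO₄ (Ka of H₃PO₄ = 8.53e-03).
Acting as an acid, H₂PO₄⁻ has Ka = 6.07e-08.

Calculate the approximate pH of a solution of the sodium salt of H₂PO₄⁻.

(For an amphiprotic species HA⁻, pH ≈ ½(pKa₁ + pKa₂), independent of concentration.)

pKa₁ = -log(8.53e-03) = 2.07; pKa₂ = -log(6.07e-08) = 7.22. For an amphiprotic species, pH ≈ ½(pKa₁ + pKa₂) = ½(2.07 + 7.22) = 4.64.

pH = 4.64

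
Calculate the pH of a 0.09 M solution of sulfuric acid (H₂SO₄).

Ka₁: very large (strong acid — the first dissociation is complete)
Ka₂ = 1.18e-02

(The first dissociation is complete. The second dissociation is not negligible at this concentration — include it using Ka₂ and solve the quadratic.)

First dissociation is complete: [H⁺]₀ = [HSO₄⁻]₀ = C = 0.09 M. Second dissociation HSO₄⁻ ⇌ H⁺ + SO₄²⁻: let x = [SO₄²⁻]. Ka₂ = (C + x)·x / (C − x) = 1.18e-02 → x² + (C + Ka₂)·x − Ka₂·C = 0 → x² + 0.10180·x − 1.062e-03 = 0. x = (−0.10180 + √(0.10180² + 4 × 1.062e-03)) / 2 = 9.5385e-03 M. [H⁺] = C + x = 0.09 + 9.5385e-03 = 9.9538e-02 M. pH = -log(9.9538e-02) = 1.00.

pH = 1.00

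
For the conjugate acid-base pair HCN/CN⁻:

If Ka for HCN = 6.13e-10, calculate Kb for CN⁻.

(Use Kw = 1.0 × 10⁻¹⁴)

For a conjugate pair Ka × Kb = Kw, so Kb = Kw/Ka = 1.0 × 10⁻¹⁴ / 6.13e-10 = 1.63e-05.

K_b = 1.63e-05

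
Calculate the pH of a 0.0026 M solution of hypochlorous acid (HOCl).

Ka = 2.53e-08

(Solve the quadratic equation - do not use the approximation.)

x² + Ka×x - Ka×C = 0. Using quadratic formula: [H⁺] = 8.0978e-06

pH = 5.09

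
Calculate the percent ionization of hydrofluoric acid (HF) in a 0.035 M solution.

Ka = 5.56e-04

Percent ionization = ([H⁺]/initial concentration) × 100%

Using Ka equilibrium: x² + Ka×x - Ka×C = 0. Solving: [H⁺] = 4.1421e-03. Percent = (4.1421e-03/0.035) × 100

Percent ionization = 11.8%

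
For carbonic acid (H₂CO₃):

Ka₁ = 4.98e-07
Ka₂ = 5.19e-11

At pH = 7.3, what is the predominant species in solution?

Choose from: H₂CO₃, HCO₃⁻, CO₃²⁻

pKa₁ = 6.30, pKa₂ = 10.28. For a polyprotic acid the predominant species crosses at each pKa: below pKa_n the protonated form dominates, above it the deprotonated form does. At pH = 7.3, the predominant species is HCO₃⁻.

HCO₃⁻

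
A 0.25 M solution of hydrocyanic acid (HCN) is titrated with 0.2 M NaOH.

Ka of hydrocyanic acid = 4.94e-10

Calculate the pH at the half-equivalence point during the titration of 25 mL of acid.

At half-equivalence [HA] = [A⁻], so Henderson-Hasselbalch gives pH = pKa = -log(4.94e-10) = 9.31.

pH = pKa = 9.31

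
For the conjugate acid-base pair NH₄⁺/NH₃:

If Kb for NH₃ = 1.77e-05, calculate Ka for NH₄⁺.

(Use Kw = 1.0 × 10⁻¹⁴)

For a conjugate pair Ka × Kb = Kw, so Ka = Kw/Kb = 1.0 × 10⁻¹⁴ / 1.77e-05 = 5.65e-10.

K_a = 5.65e-10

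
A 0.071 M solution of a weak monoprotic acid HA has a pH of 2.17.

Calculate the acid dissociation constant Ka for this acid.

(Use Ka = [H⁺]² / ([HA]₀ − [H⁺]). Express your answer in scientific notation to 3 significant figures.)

[H⁺] = 10^(−pH) = 10^(−2.17) = 6.761e-03 M. For HA ⇌ H⁺ + A⁻, Ka = [H⁺][A⁻]/[HA] = [H⁺]² / ([HA]₀ − [H⁺]) = (6.761e-03)² / (0.071 − 6.761e-03) = 7.12e-04.

K_a = 7.12e-04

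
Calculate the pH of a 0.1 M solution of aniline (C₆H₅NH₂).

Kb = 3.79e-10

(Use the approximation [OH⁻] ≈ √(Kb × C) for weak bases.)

[OH⁻] = √(Kb × C) = √(3.79e-10 × 0.1) = 6.1563e-06. pOH = 5.21, pH = 14 - pOH

pH = 8.79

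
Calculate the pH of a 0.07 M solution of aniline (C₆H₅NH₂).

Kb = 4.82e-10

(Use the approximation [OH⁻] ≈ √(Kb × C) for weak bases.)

[OH⁻] = √(Kb × C) = √(4.82e-10 × 0.07) = 5.8086e-06. pOH = 5.24, pH = 14 - pOH

pH = 8.76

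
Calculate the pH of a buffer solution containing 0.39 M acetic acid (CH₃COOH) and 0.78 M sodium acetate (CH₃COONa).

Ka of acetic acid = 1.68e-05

pKa = -log(1.68e-05) = 4.77. pH = pKa + log([A⁻]/[HA]) = 4.77 + log(0.78/0.39)

pH = 5.08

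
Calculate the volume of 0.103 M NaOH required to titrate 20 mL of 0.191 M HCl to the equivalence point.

At equivalence: moles acid = moles base. moles HCl = 0.191 × 20/1000 = 0.00382 mol. V_base = moles / 0.103 × 1000 = 37.1 mL.

V_{base} = 37.1 mL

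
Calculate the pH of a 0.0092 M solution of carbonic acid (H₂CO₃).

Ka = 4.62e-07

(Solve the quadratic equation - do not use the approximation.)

x² + Ka×x - Ka×C = 0. Using quadratic formula: [H⁺] = 6.4965e-05

pH = 4.19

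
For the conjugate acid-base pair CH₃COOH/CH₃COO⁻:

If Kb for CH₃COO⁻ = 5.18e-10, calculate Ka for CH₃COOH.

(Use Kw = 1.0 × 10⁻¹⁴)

For a conjugate pair Ka × Kb = Kw, so Ka = Kw/Kb = 1.0 × 10⁻¹⁴ / 5.18e-10 = 1.93e-05.

K_a = 1.93e-05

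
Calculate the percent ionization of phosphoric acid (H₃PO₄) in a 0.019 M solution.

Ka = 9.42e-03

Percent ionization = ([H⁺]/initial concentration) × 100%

Using Ka equilibrium: x² + Ka×x - Ka×C = 0. Solving: [H⁺] = 9.4732e-03. Percent = (9.4732e-03/0.019) × 100

Percent ionization = 49.9%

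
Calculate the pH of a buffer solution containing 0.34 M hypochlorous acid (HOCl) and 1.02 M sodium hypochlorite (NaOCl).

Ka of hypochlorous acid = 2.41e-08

pKa = -log(2.41e-08) = 7.62. pH = pKa + log([A⁻]/[HA]) = 7.62 + log(1.02/0.34)

pH = 8.10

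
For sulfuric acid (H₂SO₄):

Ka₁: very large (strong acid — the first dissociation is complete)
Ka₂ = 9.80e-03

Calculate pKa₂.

pKa₂ = -log(Ka₂) = -log(9.80e-03) = 2.01.

pK_{a2} = 2.01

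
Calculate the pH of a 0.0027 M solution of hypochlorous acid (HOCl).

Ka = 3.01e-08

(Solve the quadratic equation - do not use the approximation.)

x² + Ka×x - Ka×C = 0. Using quadratic formula: [H⁺] = 9.0000e-06

pH = 5.05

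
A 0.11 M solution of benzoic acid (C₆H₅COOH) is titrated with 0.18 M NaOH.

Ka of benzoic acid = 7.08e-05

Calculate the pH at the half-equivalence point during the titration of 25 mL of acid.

At half-equivalence [HA] = [A⁻], so Henderson-Hasselbalch gives pH = pKa = -log(7.08e-05) = 4.15.

pH = pKa = 4.15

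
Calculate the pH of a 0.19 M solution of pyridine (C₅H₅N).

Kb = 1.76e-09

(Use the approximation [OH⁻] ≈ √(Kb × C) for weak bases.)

[OH⁻] = √(Kb × C) = √(1.76e-09 × 0.19) = 1.8287e-05. pOH = 4.74, pH = 14 - pOH

pH = 9.26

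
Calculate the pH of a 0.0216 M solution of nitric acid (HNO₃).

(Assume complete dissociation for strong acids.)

[H⁺] = 0.0216 M for strong acid. pH = -log[H⁺] = -log(0.0216)

pH = 1.67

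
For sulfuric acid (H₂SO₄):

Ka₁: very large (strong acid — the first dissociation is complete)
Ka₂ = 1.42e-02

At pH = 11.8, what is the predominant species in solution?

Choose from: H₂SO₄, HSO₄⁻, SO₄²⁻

The first dissociation is complete, so H₂SO₄ itself is never the predominant species in water; pKa₂ = -log(1.42e-02) = 1.85. For a polyprotic acid the predominant species crosses at each pKa: below pKa_n the protonated form dominates, above it the deprotonated form does. At pH = 11.8, the predominant species is SO₄²⁻.

SO₄²⁻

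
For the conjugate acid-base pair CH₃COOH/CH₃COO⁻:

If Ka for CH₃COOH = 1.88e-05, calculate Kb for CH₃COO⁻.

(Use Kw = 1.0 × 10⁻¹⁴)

For a conjugate pair Ka × Kb = Kw, so Kb = Kw/Ka = 1.0 × 10⁻¹⁴ / 1.88e-05 = 5.32e-10.

K_b = 5.32e-10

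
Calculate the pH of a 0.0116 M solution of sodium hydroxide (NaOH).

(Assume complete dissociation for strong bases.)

[OH⁻] = 0.0116 M for strong base. pOH = -log[OH⁻] = 1.94, pH = 14 - pOH

pH = 12.06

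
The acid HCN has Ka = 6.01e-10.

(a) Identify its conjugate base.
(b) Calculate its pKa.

(a) The conjugate base is formed by removing one H⁺ from HCN, giving CN⁻. (b) pKa = -log(Ka) = -log(6.01e-10) = 9.22.

Conjugate base: CN⁻; pK_a = 9.22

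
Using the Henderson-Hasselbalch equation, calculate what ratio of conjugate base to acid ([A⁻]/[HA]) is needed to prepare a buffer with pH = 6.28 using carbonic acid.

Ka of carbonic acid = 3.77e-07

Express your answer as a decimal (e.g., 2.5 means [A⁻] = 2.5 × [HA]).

pKa = -log(3.77e-07) = 6.4237. pH = pKa + log([A⁻]/[HA]), so log([A⁻]/[HA]) = pH − pKa = 6.28 − 6.4237 = -0.1437. [A⁻]/[HA] = 10^(-0.1437) = 0.718

[A⁻]/[HA] = 0.718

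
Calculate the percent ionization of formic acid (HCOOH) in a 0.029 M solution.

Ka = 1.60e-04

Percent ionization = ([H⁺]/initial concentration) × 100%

Using Ka equilibrium: x² + Ka×x - Ka×C = 0. Solving: [H⁺] = 2.0756e-03. Percent = (2.0756e-03/0.029) × 100

Percent ionization = 7.16%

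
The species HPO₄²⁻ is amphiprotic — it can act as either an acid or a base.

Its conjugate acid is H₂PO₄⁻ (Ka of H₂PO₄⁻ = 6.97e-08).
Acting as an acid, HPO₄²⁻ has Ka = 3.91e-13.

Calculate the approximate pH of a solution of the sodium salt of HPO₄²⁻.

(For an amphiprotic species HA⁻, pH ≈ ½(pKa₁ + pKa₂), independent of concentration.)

pKa₁ = -log(6.97e-08) = 7.16; pKa₂ = -log(3.91e-13) = 12.41. For an amphiprotic species, pH ≈ ½(pKa₁ + pKa₂) = ½(7.16 + 12.41) = 9.78.

pH = 9.78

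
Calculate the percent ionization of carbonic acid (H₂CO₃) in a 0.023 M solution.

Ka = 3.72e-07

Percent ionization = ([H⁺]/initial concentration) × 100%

Using Ka equilibrium: x² + Ka×x - Ka×C = 0. Solving: [H⁺] = 9.2313e-05. Percent = (9.2313e-05/0.023) × 100

Percent ionization = 0.401%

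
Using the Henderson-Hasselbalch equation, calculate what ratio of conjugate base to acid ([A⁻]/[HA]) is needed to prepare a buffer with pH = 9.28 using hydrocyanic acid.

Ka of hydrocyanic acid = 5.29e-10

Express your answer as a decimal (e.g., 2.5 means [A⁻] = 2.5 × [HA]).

pKa = -log(5.29e-10) = 9.2765. pH = pKa + log([A⁻]/[HA]), so log([A⁻]/[HA]) = pH − pKa = 9.28 − 9.2765 = 0.0035. [A⁻]/[HA] = 10^(0.0035) = 1.01

[A⁻]/[HA] = 1.01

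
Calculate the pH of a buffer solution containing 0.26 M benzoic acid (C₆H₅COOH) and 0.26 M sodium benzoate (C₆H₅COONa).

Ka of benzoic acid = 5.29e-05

pKa = -log(5.29e-05) = 4.28. pH = pKa + log([A⁻]/[HA]) = 4.28 + log(0.26/0.26)

pH = 4.28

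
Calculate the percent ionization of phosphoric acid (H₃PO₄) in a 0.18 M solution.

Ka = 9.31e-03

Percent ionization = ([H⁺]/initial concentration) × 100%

Using Ka equilibrium: x² + Ka×x - Ka×C = 0. Solving: [H⁺] = 3.6545e-02. Percent = (3.6545e-02/0.18) × 100

Percent ionization = 20.3%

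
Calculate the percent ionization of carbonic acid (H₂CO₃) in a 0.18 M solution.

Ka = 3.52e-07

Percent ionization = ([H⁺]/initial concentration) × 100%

Using Ka equilibrium: x² + Ka×x - Ka×C = 0. Solving: [H⁺] = 2.5154e-04. Percent = (2.5154e-04/0.18) × 100

Percent ionization = 0.14%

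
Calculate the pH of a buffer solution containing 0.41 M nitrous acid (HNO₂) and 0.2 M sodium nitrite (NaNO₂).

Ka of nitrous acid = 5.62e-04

pKa = -log(5.62e-04) = 3.25. pH = pKa + log([A⁻]/[HA]) = 3.25 + log(0.2/0.41)

pH = 2.94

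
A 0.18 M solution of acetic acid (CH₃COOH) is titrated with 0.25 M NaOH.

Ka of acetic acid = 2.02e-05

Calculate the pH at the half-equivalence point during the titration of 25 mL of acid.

At half-equivalence [HA] = [A⁻], so Henderson-Hasselbalch gives pH = pKa = -log(2.02e-05) = 4.69.

pH = pKa = 4.69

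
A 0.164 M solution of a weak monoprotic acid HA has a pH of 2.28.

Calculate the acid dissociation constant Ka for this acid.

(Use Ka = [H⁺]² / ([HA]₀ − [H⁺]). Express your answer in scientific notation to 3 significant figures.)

[H⁺] = 10^(−pH) = 10^(−2.28) = 5.248e-03 M. For HA ⇌ H⁺ + A⁻, Ka = [H⁺][A⁻]/[HA] = [H⁺]² / ([HA]₀ − [H⁺]) = (5.248e-03)² / (0.164 − 5.248e-03) = 1.73e-04.

K_a = 1.73e-04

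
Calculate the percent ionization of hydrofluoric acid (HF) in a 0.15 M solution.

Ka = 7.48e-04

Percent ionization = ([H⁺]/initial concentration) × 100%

Using Ka equilibrium: x² + Ka×x - Ka×C = 0. Solving: [H⁺] = 1.0225e-02. Percent = (1.0225e-02/0.15) × 100

Percent ionization = 6.82%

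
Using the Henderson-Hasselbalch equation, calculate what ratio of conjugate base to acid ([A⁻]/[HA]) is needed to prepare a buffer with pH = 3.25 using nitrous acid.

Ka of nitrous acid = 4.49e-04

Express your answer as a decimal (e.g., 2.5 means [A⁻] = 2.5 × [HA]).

pKa = -log(4.49e-04) = 3.3478. pH = pKa + log([A⁻]/[HA]), so log([A⁻]/[HA]) = pH − pKa = 3.25 − 3.3478 = -0.0978. [A⁻]/[HA] = 10^(-0.0978) = 0.798

[A⁻]/[HA] = 0.798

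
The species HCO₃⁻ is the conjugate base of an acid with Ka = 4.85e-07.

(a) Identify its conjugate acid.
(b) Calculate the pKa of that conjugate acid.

(a) The conjugate acid is formed by adding one H⁺ to HCO₃⁻, giving H₂CO₃. (b) pKa = -log(Ka) = -log(4.85e-07) = 6.31.

Conjugate acid: H₂CO₃; pK_a = 6.31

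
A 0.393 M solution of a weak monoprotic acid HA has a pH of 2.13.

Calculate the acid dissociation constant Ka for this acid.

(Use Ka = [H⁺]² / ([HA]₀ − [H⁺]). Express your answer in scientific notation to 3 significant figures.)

[H⁺] = 10^(−pH) = 10^(−2.13) = 7.413e-03 M. For HA ⇌ H⁺ + A⁻, Ka = [H⁺][A⁻]/[HA] = [H⁺]² / ([HA]₀ − [H⁺]) = (7.413e-03)² / (0.393 − 7.413e-03) = 1.43e-04.

K_a = 1.43e-04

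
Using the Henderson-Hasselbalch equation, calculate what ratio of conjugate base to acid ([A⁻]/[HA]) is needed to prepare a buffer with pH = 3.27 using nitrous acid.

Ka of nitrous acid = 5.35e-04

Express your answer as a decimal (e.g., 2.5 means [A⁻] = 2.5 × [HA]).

pKa = -log(5.35e-04) = 3.2716. pH = pKa + log([A⁻]/[HA]), so log([A⁻]/[HA]) = pH − pKa = 3.27 − 3.2716 = -0.0016. [A⁻]/[HA] = 10^(-0.0016) = 0.996

[A⁻]/[HA] = 0.996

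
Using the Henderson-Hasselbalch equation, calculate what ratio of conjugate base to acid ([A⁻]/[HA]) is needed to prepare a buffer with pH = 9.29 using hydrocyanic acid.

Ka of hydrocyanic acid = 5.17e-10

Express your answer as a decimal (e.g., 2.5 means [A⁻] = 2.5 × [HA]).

pKa = -log(5.17e-10) = 9.2865. pH = pKa + log([A⁻]/[HA]), so log([A⁻]/[HA]) = pH − pKa = 9.29 − 9.2865 = 0.0035. [A⁻]/[HA] = 10^(0.0035) = 1.01

[A⁻]/[HA] = 1.01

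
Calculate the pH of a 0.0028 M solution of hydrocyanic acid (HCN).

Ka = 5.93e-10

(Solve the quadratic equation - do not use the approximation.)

x² + Ka×x - Ka×C = 0. Using quadratic formula: [H⁺] = 1.2883e-06

pH = 5.89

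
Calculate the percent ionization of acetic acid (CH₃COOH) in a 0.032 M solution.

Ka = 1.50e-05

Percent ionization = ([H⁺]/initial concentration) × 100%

Using Ka equilibrium: x² + Ka×x - Ka×C = 0. Solving: [H⁺] = 6.8536e-04. Percent = (6.8536e-04/0.032) × 100

Percent ionization = 2.14%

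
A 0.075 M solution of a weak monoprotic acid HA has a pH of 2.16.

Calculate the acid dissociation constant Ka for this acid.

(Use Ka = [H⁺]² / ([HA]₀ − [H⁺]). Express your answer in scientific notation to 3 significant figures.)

[H⁺] = 10^(−pH) = 10^(−2.16) = 6.918e-03 M. For HA ⇌ H⁺ + A⁻, Ka = [H⁺][A⁻]/[HA] = [H⁺]² / ([HA]₀ − [H⁺]) = (6.918e-03)² / (0.075 − 6.918e-03) = 7.03e-04.

K_a = 7.03e-04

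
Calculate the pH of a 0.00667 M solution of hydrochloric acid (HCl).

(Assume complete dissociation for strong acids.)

[H⁺] = 0.00667 M for strong acid. pH = -log[H⁺] = -log(0.00667)

pH = 2.18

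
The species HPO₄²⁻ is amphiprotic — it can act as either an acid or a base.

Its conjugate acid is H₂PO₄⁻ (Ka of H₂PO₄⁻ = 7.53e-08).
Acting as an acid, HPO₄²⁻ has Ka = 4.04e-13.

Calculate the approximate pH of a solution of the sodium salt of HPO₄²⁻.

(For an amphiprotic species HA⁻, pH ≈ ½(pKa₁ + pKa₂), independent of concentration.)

pKa₁ = -log(7.53e-08) = 7.12; pKa₂ = -log(4.04e-13) = 12.39. For an amphiprotic species, pH ≈ ½(pKa₁ + pKa₂) = ½(7.12 + 12.39) = 9.76.

pH = 9.76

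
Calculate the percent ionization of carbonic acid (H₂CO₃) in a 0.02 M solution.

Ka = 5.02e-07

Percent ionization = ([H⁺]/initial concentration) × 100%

Using Ka equilibrium: x² + Ka×x - Ka×C = 0. Solving: [H⁺] = 9.9949e-05. Percent = (9.9949e-05/0.02) × 100

Percent ionization = 0.5%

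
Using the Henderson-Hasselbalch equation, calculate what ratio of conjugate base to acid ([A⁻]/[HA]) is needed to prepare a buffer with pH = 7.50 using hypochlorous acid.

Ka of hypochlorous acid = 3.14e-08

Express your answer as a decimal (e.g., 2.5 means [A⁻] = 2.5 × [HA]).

pKa = -log(3.14e-08) = 7.5031. pH = pKa + log([A⁻]/[HA]), so log([A⁻]/[HA]) = pH − pKa = 7.50 − 7.5031 = -0.0031. [A⁻]/[HA] = 10^(-0.0031) = 0.993

[A⁻]/[HA] = 0.993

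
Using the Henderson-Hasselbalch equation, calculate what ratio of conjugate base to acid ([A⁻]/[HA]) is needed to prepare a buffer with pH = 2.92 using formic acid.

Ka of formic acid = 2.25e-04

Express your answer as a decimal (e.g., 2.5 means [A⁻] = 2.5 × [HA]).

pKa = -log(2.25e-04) = 3.6478. pH = pKa + log([A⁻]/[HA]), so log([A⁻]/[HA]) = pH − pKa = 2.92 − 3.6478 = -0.7278. [A⁻]/[HA] = 10^(-0.7278) = 0.187

[A⁻]/[HA] = 0.187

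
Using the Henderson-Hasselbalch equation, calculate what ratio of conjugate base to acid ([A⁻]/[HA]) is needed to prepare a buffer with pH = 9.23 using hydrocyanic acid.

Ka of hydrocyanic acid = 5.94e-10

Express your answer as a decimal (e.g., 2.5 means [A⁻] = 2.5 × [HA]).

pKa = -log(5.94e-10) = 9.2262. pH = pKa + log([A⁻]/[HA]), so log([A⁻]/[HA]) = pH − pKa = 9.23 − 9.2262 = 0.0038. [A⁻]/[HA] = 10^(0.0038) = 1.01

[A⁻]/[HA] = 1.01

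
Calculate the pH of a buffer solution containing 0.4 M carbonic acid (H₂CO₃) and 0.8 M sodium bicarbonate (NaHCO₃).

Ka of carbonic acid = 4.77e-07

pKa = -log(4.77e-07) = 6.32. pH = pKa + log([A⁻]/[HA]) = 6.32 + log(0.8/0.4)

pH = 6.62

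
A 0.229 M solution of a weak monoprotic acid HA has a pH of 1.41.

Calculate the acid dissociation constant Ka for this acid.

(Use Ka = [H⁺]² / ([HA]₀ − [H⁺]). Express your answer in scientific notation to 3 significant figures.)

[H⁺] = 10^(−pH) = 10^(−1.41) = 3.890e-02 M. For HA ⇌ H⁺ + A⁻, Ka = [H⁺][A⁻]/[HA] = [H⁺]² / ([HA]₀ − [H⁺]) = (3.890e-02)² / (0.229 − 3.890e-02) = 7.96e-03.

K_a = 7.96e-03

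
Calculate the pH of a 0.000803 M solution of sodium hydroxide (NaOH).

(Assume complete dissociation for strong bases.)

[OH⁻] = 0.000803 M for strong base. pOH = -log[OH⁻] = 3.10, pH = 14 - pOH

pH = 10.90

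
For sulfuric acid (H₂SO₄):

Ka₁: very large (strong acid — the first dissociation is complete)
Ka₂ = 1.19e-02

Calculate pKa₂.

pKa₂ = -log(Ka₂) = -log(1.19e-02) = 1.92.

pK_{a2} = 1.92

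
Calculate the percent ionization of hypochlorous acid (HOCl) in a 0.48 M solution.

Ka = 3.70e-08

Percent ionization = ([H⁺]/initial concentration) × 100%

Using Ka equilibrium: x² + Ka×x - Ka×C = 0. Solving: [H⁺] = 1.3325e-04. Percent = (1.3325e-04/0.48) × 100

Percent ionization = 0.0278%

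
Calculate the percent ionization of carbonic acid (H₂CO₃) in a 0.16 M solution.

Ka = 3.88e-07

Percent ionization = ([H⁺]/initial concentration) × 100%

Using Ka equilibrium: x² + Ka×x - Ka×C = 0. Solving: [H⁺] = 2.4896e-04. Percent = (2.4896e-04/0.16) × 100

Percent ionization = 0.156%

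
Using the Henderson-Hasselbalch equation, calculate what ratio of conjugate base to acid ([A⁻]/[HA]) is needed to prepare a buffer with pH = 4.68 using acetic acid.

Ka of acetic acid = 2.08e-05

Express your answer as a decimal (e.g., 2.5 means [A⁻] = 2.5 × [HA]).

pKa = -log(2.08e-05) = 4.6819. pH = pKa + log([A⁻]/[HA]), so log([A⁻]/[HA]) = pH − pKa = 4.68 − 4.6819 = -0.0019. [A⁻]/[HA] = 10^(-0.0019) = 0.996

[A⁻]/[HA] = 0.996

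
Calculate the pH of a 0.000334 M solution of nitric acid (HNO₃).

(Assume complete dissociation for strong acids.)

[H⁺] = 0.000334 M for strong acid. pH = -log[H⁺] = -log(0.000334)

pH = 3.48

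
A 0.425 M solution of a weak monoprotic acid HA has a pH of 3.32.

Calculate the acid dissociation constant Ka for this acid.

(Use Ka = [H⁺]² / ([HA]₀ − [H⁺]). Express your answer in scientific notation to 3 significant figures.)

[H⁺] = 10^(−pH) = 10^(−3.32) = 4.786e-04 M. For HA ⇌ H⁺ + A⁻, Ka = [H⁺][A⁻]/[HA] = [H⁺]² / ([HA]₀ − [H⁺]) = (4.786e-04)² / (0.425 − 4.786e-04) = 5.40e-07.

K_a = 5.40e-07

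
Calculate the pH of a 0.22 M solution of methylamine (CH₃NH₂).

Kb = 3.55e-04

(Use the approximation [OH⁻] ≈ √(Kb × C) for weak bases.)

[OH⁻] = √(Kb × C) = √(3.55e-04 × 0.22) = 8.8374e-03. pOH = 2.05, pH = 14 - pOH

pH = 11.95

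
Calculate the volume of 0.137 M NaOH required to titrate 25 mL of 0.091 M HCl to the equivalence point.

At equivalence: moles acid = moles base. moles HCl = 0.091 × 25/1000 = 0.002275 mol. V_base = moles / 0.137 × 1000 = 16.6 mL.

V_{base} = 16.6 mL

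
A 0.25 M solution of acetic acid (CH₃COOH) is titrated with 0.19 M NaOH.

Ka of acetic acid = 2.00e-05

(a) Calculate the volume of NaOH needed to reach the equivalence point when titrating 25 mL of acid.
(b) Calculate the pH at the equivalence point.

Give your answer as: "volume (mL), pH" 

moles acid = 0.25 × 25/1000 = 0.00625 mol; V_base = moles/0.19 × 1000 = 32.9 mL. At equivalence only the conjugate base is present: [A⁻] = 0.00625/0.058 = 1.0795e-01 M. Kb = Kw/Ka = 5.00e-10; [OH⁻] = √(Kb × [A⁻]) = 7.3469e-06; pOH = 5.13; pH = 14 - pOH = 8.87.

V = 32.9 mL, pH = 8.87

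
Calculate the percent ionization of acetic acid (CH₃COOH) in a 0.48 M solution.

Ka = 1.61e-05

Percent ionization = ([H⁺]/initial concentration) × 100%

Using Ka equilibrium: x² + Ka×x - Ka×C = 0. Solving: [H⁺] = 2.7719e-03. Percent = (2.7719e-03/0.48) × 100

Percent ionization = 0.577%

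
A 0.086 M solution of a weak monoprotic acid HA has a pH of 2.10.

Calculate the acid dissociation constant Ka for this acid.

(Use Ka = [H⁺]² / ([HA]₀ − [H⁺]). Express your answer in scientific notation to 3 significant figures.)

[H⁺] = 10^(−pH) = 10^(−2.10) = 7.943e-03 M. For HA ⇌ H⁺ + A⁻, Ka = [H⁺][A⁻]/[HA] = [H⁺]² / ([HA]₀ − [H⁺]) = (7.943e-03)² / (0.086 − 7.943e-03) = 8.08e-04.

K_a = 8.08e-04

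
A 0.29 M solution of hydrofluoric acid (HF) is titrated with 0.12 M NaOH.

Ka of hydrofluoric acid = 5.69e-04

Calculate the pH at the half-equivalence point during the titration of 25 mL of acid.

At half-equivalence [HA] = [A⁻], so Henderson-Hasselbalch gives pH = pKa = -log(5.69e-04) = 3.24.

pH = pKa = 3.24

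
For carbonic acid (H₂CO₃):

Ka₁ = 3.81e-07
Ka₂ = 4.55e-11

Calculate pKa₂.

pKa₂ = -log(Ka₂) = -log(4.55e-11) = 10.34.

pK_{a2} = 10.34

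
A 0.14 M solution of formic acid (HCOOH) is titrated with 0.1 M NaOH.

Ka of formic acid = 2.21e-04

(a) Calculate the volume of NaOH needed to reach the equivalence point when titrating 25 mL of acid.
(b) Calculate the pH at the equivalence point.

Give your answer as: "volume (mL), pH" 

moles acid = 0.14 × 25/1000 = 0.0035 mol; V_base = moles/0.1 × 1000 = 35.0 mL. At equivalence only the conjugate base is present: [A⁻] = 0.0035/0.060 = 5.8333e-02 M. Kb = Kw/Ka = 4.52e-11; [OH⁻] = √(Kb × [A⁻]) = 1.6247e-06; pOH = 5.79; pH = 14 - pOH = 8.21.

V = 35.0 mL, pH = 8.21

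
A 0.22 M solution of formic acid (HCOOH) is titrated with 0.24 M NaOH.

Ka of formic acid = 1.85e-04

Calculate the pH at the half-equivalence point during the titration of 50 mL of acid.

At half-equivalence [HA] = [A⁻], so Henderson-Hasselbalch gives pH = pKa = -log(1.85e-04) = 3.73.

pH = pKa = 3.73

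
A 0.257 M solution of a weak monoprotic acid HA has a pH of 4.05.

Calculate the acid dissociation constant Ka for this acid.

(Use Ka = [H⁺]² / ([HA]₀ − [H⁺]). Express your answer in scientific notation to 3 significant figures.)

[H⁺] = 10^(−pH) = 10^(−4.05) = 8.913e-05 M. For HA ⇌ H⁺ + A⁻, Ka = [H⁺][A⁻]/[HA] = [H⁺]² / ([HA]₀ − [H⁺]) = (8.913e-05)² / (0.257 − 8.913e-05) = 3.09e-08.

K_a = 3.09e-08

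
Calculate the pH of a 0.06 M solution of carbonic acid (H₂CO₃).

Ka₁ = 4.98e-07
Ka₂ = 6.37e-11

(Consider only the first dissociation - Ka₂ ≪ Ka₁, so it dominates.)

First dissociation dominates. From Ka₁ = [H⁺][HA⁻]/[H₂A], x² + Ka₁·x − Ka₁·C = 0 with C = 0.06 M and Ka₁ = 4.98e-07. Solving: [H⁺] = (−Ka₁ + √(Ka₁² + 4·Ka₁·C)) / 2 = 1.7261e-04 M. pH = -log(1.7261e-04) = 3.76.

pH = 3.76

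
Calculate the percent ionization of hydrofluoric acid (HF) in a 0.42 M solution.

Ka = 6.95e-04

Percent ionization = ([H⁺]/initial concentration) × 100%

Using Ka equilibrium: x² + Ka×x - Ka×C = 0. Solving: [H⁺] = 1.6741e-02. Percent = (1.6741e-02/0.42) × 100

Percent ionization = 3.99%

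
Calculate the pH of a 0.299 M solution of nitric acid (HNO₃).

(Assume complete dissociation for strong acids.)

[H⁺] = 0.299 M for strong acid. pH = -log[H⁺] = -log(0.299)

pH = 0.52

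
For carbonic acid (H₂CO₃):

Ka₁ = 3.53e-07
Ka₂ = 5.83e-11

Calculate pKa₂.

pKa₂ = -log(Ka₂) = -log(5.83e-11) = 10.23.

pK_{a2} = 10.23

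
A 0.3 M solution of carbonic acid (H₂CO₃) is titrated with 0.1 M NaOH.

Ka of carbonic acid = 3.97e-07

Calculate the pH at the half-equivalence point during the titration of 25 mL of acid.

At half-equivalence [HA] = [A⁻], so Henderson-Hasselbalch gives pH = pKa = -log(3.97e-07) = 6.40.

pH = pKa = 6.40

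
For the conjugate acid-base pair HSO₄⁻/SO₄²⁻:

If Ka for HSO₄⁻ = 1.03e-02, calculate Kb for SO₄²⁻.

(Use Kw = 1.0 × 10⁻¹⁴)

For a conjugate pair Ka × Kb = Kw, so Kb = Kw/Ka = 1.0 × 10⁻¹⁴ / 1.03e-02 = 9.71e-13.

K_b = 9.71e-13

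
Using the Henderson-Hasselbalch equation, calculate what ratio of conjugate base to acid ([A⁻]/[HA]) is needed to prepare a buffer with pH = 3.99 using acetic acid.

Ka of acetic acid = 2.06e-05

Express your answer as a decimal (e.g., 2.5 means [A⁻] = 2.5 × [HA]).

pKa = -log(2.06e-05) = 4.6861. pH = pKa + log([A⁻]/[HA]), so log([A⁻]/[HA]) = pH − pKa = 3.99 − 4.6861 = -0.6961. [A⁻]/[HA] = 10^(-0.6961) = 0.201

[A⁻]/[HA] = 0.201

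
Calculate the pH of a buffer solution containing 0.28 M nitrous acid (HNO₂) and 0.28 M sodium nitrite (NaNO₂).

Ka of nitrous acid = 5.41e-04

pKa = -log(5.41e-04) = 3.27. pH = pKa + log([A⁻]/[HA]) = 3.27 + log(0.28/0.28)

pH = 3.27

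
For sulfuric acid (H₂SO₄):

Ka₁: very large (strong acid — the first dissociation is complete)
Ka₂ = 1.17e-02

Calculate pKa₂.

pKa₂ = -log(Ka₂) = -log(1.17e-02) = 1.93.

pK_{a2} = 1.93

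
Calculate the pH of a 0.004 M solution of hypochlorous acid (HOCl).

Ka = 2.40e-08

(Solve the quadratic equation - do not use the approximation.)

x² + Ka×x - Ka×C = 0. Using quadratic formula: [H⁺] = 9.7860e-06

pH = 5.01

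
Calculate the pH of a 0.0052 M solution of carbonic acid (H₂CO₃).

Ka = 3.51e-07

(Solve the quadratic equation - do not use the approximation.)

x² + Ka×x - Ka×C = 0. Using quadratic formula: [H⁺] = 4.2547e-05

pH = 4.37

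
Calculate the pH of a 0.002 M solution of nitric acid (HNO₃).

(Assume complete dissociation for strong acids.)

[H⁺] = 0.002 M for strong acid. pH = -log[H⁺] = -log(0.002)

pH = 2.70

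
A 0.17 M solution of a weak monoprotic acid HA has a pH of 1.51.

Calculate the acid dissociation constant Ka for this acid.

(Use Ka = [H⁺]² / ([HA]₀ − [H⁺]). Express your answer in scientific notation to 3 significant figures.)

[H⁺] = 10^(−pH) = 10^(−1.51) = 3.090e-02 M. For HA ⇌ H⁺ + A⁻, Ka = [H⁺][A⁻]/[HA] = [H⁺]² / ([HA]₀ − [H⁺]) = (3.090e-02)² / (0.17 − 3.090e-02) = 6.87e-03.

K_a = 6.87e-03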